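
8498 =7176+1322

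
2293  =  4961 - 2668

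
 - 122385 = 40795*(-3)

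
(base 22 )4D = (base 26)3N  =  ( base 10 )101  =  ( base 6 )245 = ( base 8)145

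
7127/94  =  7127/94   =  75.82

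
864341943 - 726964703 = 137377240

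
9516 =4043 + 5473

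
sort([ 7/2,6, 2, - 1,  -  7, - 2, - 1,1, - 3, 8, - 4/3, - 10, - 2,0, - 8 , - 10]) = [-10, - 10, - 8, - 7, - 3, - 2, - 2, - 4/3, - 1,-1,0 , 1, 2 , 7/2, 6, 8]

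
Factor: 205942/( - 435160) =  - 407/860 = - 2^( - 2)*5^( - 1)*11^1*37^1*43^( - 1)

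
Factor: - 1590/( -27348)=2^(-1)*5^1*43^(-1 )= 5/86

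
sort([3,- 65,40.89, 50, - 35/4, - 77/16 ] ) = [- 65, - 35/4,-77/16,  3,40.89,50 ] 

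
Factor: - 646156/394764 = - 329/201 = - 3^( -1)*7^1*47^1*67^(-1)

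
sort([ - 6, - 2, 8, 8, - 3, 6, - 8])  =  [ - 8, - 6,-3,- 2, 6, 8, 8 ] 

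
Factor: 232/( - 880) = -2^(-1)*5^ ( -1 ) *11^( - 1)*29^1 = - 29/110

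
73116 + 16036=89152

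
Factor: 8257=23^1*359^1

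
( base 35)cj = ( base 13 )27A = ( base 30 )EJ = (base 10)439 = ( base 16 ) 1b7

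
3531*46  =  162426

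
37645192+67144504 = 104789696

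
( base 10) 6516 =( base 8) 14564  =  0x1974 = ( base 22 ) DA4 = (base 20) g5g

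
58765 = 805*73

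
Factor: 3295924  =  2^2 * 823981^1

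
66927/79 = 66927/79 = 847.18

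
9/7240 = 9/7240 = 0.00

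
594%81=27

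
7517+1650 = 9167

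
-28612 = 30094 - 58706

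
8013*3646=29215398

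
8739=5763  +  2976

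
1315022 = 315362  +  999660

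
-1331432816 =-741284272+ - 590148544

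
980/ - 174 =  - 490/87= - 5.63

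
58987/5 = 58987/5= 11797.40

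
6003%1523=1434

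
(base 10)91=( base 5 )331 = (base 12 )77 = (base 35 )2l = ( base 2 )1011011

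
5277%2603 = 71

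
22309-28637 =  - 6328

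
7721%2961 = 1799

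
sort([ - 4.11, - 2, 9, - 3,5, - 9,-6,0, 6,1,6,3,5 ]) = [ - 9,-6 ,-4.11, - 3, - 2,0, 1,3 , 5,5,6,6,  9 ]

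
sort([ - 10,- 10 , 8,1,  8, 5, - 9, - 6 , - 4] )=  [ - 10, - 10, - 9,-6, - 4, 1, 5,8, 8]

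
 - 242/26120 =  - 121/13060 = - 0.01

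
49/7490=7/1070= 0.01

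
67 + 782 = 849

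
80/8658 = 40/4329 = 0.01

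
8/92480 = 1/11560=0.00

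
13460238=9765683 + 3694555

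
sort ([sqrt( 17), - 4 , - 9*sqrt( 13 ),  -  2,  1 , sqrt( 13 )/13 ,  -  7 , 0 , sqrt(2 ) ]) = [ - 9*sqrt( 13), - 7,  -  4, - 2 , 0,sqrt( 13)/13,1 , sqrt(2) , sqrt (17) ]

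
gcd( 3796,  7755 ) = 1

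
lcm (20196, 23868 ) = 262548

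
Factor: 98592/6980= 24648/1745 = 2^3*3^1 *5^( - 1) * 13^1*79^1*349^( - 1)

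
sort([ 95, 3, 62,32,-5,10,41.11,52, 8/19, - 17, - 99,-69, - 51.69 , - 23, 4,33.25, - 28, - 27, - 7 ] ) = [ - 99, - 69, - 51.69 , - 28,  -  27 ,-23, - 17, - 7, - 5, 8/19,  3,4,10  ,  32 , 33.25  ,  41.11, 52,62,  95]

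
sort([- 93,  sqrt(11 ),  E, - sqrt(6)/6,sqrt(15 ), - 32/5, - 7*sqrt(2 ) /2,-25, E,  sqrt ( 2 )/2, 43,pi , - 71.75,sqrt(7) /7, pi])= [ - 93, - 71.75, - 25, - 32/5, - 7* sqrt( 2 ) /2, - sqrt(6)/6, sqrt( 7 ) /7 , sqrt( 2) /2, E,E, pi,pi,sqrt (11 ),  sqrt(15),  43] 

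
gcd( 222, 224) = 2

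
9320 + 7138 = 16458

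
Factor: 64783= 64783^1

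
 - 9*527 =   -  4743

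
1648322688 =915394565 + 732928123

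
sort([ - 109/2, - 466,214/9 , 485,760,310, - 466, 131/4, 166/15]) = [ - 466, - 466, -109/2,166/15,214/9 , 131/4,310, 485, 760 ]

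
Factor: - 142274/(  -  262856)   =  2^(- 2 ) * 103^(-1 )*223^1 = 223/412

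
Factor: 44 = 2^2*11^1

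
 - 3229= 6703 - 9932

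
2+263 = 265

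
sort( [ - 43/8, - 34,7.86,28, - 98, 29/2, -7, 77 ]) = [ - 98, - 34, - 7, - 43/8, 7.86,29/2, 28,77 ]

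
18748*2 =37496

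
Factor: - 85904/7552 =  - 91/8 = - 2^(-3)*7^1* 13^1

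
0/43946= 0=   0.00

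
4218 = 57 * 74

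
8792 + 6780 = 15572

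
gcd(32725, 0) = 32725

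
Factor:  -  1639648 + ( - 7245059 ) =  -  3^1 * 13^1 * 409^1 * 557^1 = - 8884707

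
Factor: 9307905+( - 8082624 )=3^1*408427^1=1225281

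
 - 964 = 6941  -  7905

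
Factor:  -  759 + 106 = - 653^1  =  -653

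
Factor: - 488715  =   - 3^1 * 5^1* 31^1* 1051^1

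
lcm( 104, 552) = 7176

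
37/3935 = 37/3935 = 0.01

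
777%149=32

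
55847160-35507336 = 20339824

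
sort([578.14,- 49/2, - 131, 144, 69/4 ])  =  [ - 131, - 49/2,69/4, 144, 578.14 ]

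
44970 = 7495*6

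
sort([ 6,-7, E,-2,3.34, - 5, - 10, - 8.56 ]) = [ - 10,-8.56,-7, - 5,-2,E, 3.34, 6] 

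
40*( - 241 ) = - 9640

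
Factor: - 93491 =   -  93491^1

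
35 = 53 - 18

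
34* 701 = 23834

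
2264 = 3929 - 1665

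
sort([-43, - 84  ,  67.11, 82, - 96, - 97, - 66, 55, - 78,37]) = [ - 97, - 96, - 84,  -  78, - 66 , - 43, 37 , 55,67.11,82]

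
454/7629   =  454/7629 = 0.06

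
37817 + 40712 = 78529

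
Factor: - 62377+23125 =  - 2^2*3^1* 3271^1= - 39252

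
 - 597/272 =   -  3 + 219/272 = -2.19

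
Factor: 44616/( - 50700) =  - 2^1*5^ ( - 2) * 11^1 = - 22/25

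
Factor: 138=2^1* 3^1*23^1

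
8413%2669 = 406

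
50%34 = 16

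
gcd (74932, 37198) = 2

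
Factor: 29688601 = 29688601^1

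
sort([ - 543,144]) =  [ - 543, 144]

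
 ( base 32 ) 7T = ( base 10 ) 253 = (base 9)311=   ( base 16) fd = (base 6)1101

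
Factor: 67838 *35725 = 2^1 * 5^2*107^1  *  317^1*1429^1 = 2423512550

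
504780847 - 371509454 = 133271393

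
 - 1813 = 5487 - 7300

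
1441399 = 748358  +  693041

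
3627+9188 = 12815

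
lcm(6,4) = 12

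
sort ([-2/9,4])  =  [-2/9 , 4] 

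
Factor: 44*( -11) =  - 484 = -2^2*11^2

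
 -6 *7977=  - 47862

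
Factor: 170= 2^1*5^1*17^1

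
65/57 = 1+ 8/57 = 1.14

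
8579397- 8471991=107406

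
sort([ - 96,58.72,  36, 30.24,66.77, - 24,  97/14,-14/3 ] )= [-96, - 24,-14/3, 97/14, 30.24, 36,58.72 , 66.77 ] 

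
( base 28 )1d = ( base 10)41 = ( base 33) 18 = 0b101001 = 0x29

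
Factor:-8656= - 2^4*541^1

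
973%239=17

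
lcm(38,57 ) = 114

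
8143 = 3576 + 4567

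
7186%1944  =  1354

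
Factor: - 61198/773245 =  -  2^1*5^(-1) * 11^( - 1)*17^(-1 ) * 37^1 = -  74/935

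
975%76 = 63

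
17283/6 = 2880 + 1/2  =  2880.50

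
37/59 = 37/59 = 0.63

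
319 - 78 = 241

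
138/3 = 46 = 46.00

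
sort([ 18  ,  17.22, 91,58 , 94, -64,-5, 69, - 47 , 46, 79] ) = [-64, -47, - 5,17.22,18, 46,58,69, 79,91, 94]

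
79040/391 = 79040/391 = 202.15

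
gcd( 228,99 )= 3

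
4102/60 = 68  +  11/30 = 68.37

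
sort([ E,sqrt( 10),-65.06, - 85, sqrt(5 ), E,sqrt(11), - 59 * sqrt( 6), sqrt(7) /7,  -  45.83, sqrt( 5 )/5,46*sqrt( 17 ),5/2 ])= [- 59*sqrt( 6 ),  -  85, - 65.06,-45.83, sqrt( 7) /7, sqrt( 5)/5, sqrt (5 ),5/2,E,E, sqrt(10 ), sqrt(11),46*sqrt(17 ) ] 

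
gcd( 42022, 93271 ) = 1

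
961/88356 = 961/88356  =  0.01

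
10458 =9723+735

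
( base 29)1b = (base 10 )40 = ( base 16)28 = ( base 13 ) 31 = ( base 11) 37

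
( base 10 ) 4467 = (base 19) c72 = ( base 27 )63c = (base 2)1000101110011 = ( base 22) 951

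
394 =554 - 160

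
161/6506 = 161/6506 = 0.02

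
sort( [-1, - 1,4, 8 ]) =[ - 1,  -  1, 4 , 8]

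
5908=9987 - 4079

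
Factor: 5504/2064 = 2^3* 3^( - 1)=8/3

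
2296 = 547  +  1749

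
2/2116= 1/1058 = 0.00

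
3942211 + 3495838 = 7438049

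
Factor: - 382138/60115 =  - 2^1*5^( - 1)*11^( - 1)*157^1*1093^( - 1)*1217^1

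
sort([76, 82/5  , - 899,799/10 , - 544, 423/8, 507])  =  [-899,-544,82/5, 423/8,76, 799/10,507]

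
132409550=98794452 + 33615098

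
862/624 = 1 + 119/312 = 1.38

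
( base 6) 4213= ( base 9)1260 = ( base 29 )13h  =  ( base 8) 1661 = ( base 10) 945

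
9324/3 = 3108=3108.00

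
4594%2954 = 1640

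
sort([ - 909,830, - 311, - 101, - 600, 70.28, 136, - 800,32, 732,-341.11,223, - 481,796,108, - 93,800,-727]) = [ - 909, - 800, - 727, - 600, - 481, - 341.11 , - 311,-101, - 93,32, 70.28,  108,136,223 , 732,796,  800, 830]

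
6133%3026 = 81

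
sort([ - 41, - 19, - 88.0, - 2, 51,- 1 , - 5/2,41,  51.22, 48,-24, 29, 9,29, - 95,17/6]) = [ - 95, - 88.0,-41, -24, - 19,  -  5/2, - 2,-1,17/6,9, 29,29, 41, 48, 51, 51.22]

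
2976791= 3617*823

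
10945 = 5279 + 5666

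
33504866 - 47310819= - 13805953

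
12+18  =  30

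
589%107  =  54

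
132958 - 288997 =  - 156039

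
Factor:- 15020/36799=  - 2^2*5^1*7^( - 2 ) = -20/49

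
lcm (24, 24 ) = 24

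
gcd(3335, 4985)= 5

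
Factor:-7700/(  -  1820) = 5^1*11^1*13^ ( - 1) =55/13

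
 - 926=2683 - 3609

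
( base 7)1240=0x1d5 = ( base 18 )181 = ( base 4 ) 13111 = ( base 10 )469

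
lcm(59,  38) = 2242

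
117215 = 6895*17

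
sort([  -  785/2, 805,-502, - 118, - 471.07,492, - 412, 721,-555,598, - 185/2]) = [-555, -502, - 471.07, - 412, - 785/2 , - 118, - 185/2,492, 598, 721, 805]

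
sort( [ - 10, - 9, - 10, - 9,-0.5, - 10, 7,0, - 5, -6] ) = [ - 10 , - 10, - 10, - 9, - 9, - 6, - 5, - 0.5, 0, 7 ]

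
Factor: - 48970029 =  - 3^1 *227^1* 71909^1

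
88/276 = 22/69 = 0.32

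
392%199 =193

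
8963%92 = 39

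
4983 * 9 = 44847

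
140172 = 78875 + 61297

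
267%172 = 95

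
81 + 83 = 164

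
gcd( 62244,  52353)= 63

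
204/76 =51/19= 2.68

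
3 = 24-21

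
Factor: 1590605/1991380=2^(-2 )*5857^( - 1 )*18713^1 =18713/23428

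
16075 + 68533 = 84608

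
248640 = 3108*80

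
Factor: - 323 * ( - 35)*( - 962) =-2^1*5^1*7^1*13^1*17^1*19^1 * 37^1 = - 10875410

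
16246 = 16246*1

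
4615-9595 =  - 4980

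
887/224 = 887/224 = 3.96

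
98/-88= - 2 + 39/44 = - 1.11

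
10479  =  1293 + 9186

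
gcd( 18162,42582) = 6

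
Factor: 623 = 7^1*89^1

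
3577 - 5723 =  - 2146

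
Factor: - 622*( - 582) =2^2*3^1*97^1*311^1 = 362004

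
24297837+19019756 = 43317593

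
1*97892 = 97892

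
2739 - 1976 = 763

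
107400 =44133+63267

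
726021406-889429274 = -163407868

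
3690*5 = 18450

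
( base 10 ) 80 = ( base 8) 120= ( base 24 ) 38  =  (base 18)48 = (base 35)2A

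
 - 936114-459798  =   - 1395912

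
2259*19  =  42921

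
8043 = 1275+6768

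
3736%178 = 176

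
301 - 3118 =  - 2817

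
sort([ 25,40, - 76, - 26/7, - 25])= [-76,-25, - 26/7,25,40] 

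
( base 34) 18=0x2A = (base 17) 28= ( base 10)42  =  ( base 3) 1120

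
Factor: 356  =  2^2*89^1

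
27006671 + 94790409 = 121797080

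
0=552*0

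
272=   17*16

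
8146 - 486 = 7660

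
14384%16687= 14384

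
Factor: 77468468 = 2^2*7^1 * 11^1 * 97^1 * 2593^1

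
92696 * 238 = 22061648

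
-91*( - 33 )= 3003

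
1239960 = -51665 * ( - 24)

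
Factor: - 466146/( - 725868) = 551/858 = 2^ ( - 1)*3^( - 1)*11^( - 1 ) * 13^( - 1 )*19^1*29^1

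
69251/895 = 69251/895 = 77.38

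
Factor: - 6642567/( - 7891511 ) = 3^4*2341^( - 1 )*3371^(-1)*82007^1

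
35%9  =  8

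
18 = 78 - 60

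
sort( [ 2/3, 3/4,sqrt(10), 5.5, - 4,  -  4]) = [ -4, - 4,2/3,  3/4, sqrt( 10),5.5 ] 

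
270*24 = 6480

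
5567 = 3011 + 2556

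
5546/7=5546/7   =  792.29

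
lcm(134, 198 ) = 13266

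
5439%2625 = 189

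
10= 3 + 7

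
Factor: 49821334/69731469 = 2^1*3^(-3)*  23^( -1 ) * 67^1*97^1*3833^1*112289^( - 1) 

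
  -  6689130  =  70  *(-95559)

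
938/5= 938/5 = 187.60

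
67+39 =106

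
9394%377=346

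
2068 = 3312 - 1244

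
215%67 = 14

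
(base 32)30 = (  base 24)40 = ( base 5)341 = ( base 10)96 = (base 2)1100000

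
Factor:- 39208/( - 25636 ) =2^1*13^1 * 17^( - 1 ) =26/17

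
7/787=7/787 = 0.01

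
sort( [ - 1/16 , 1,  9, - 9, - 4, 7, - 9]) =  [-9 ,-9,  -  4, - 1/16, 1,7, 9]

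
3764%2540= 1224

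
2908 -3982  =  -1074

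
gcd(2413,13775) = 19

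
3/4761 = 1/1587  =  0.00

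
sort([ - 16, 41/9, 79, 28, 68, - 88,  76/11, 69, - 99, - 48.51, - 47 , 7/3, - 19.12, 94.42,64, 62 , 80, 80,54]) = [ - 99,  -  88,-48.51, - 47 , - 19.12, - 16, 7/3, 41/9,  76/11, 28,54, 62,64, 68,  69,79, 80,80,94.42]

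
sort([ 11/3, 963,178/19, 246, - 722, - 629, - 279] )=[  -  722, - 629,-279  ,  11/3,178/19 , 246,963]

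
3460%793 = 288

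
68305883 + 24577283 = 92883166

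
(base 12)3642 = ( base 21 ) DH8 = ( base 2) 1011111010010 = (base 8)13722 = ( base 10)6098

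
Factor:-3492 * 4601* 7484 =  - 2^4*3^2*43^1 * 97^1*107^1*1871^1=- 120243122928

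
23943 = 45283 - 21340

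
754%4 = 2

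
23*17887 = 411401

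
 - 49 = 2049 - 2098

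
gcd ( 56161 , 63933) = 1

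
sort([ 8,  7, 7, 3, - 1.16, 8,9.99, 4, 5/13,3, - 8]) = [  -  8, - 1.16, 5/13, 3, 3,4, 7, 7, 8, 8, 9.99]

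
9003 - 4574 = 4429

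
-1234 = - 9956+8722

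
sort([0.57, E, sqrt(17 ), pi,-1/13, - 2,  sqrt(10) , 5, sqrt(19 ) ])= [ - 2 , - 1/13, 0.57, E,pi, sqrt(10), sqrt(17 ), sqrt( 19), 5 ]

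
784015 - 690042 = 93973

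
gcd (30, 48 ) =6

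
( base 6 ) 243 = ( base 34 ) 2v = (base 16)63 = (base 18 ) 59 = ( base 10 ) 99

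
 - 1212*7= - 8484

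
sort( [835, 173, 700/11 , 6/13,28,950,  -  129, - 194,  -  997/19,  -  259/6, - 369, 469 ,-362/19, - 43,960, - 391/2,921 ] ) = [ - 369 ,  -  391/2,  -  194, - 129, - 997/19, - 259/6, - 43, -362/19, 6/13, 28,700/11, 173,469, 835,921,950,960]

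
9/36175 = 9/36175 = 0.00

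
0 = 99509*0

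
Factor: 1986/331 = 6 = 2^1*3^1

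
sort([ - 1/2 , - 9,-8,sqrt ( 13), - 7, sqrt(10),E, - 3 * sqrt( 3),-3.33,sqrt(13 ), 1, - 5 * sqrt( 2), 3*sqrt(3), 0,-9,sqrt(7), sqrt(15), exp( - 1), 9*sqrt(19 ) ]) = [ - 9, - 9, - 8, - 5 * sqrt( 2),-7, - 3*sqrt (3), - 3.33,-1/2, 0,exp( - 1 ), 1,sqrt( 7 ), E, sqrt(10),sqrt( 13), sqrt( 13 ), sqrt( 15), 3*sqrt(3), 9 * sqrt ( 19)] 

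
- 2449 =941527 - 943976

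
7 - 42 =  - 35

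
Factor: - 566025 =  - 3^1 * 5^2*7547^1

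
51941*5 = 259705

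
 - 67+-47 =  - 114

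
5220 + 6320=11540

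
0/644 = 0 = 0.00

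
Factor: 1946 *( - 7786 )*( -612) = 2^4 * 3^2*7^1*17^2*139^1*  229^1 = 9272752272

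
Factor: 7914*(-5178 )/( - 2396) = 3^2*599^(-1) *863^1*1319^1 = 10244673/599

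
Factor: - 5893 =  -71^1*83^1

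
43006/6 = 7167 + 2/3 = 7167.67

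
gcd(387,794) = 1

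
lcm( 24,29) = 696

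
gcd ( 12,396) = 12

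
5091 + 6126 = 11217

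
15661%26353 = 15661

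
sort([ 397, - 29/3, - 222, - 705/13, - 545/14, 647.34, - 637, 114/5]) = [ - 637, - 222, - 705/13 , - 545/14,-29/3, 114/5, 397, 647.34 ]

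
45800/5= 9160 = 9160.00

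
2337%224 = 97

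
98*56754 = 5561892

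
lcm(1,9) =9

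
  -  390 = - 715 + 325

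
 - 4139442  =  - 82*50481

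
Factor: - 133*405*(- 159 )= 3^5*5^1*7^1*19^1 * 53^1 = 8564535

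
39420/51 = 772 + 16/17   =  772.94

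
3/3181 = 3/3181 = 0.00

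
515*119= 61285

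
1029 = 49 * 21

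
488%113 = 36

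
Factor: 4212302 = 2^1 * 37^1 * 56923^1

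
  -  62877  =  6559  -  69436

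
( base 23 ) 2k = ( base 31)24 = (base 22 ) 30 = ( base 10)66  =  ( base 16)42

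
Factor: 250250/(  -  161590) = -5^2*7^1*113^ ( - 1)  =  -175/113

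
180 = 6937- 6757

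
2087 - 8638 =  -6551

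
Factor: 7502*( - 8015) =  - 60128530 = -2^1*5^1 * 7^1*11^2 * 31^1*229^1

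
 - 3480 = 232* ( - 15)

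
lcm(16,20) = 80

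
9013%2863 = 424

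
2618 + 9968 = 12586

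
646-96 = 550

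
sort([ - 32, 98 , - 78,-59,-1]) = [ - 78 ,-59, - 32, - 1, 98]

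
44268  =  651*68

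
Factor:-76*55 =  - 2^2*5^1*11^1*19^1 = -4180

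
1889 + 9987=11876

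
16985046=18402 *923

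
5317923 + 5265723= 10583646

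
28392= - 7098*(-4) 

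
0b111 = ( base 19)7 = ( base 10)7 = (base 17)7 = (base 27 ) 7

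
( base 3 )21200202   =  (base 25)8O9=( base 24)9hh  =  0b1010111101001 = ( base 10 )5609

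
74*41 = 3034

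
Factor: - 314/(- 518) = 7^( - 1 )*37^( - 1 )*157^1 = 157/259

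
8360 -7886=474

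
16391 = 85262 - 68871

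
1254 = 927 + 327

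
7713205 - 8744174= -1030969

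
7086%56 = 30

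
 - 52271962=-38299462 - 13972500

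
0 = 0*773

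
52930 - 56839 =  - 3909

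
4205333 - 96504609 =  - 92299276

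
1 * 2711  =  2711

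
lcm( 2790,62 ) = 2790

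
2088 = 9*232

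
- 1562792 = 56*( -27907)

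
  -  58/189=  - 58/189= - 0.31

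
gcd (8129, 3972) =1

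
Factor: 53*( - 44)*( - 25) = 58300 = 2^2*5^2  *  11^1* 53^1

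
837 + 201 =1038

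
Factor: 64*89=2^6*  89^1 = 5696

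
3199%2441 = 758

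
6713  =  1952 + 4761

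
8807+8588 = 17395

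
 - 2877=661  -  3538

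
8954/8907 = 8954/8907 = 1.01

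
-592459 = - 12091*49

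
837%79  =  47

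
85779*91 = 7805889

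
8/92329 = 8/92329 = 0.00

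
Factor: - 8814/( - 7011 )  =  2938/2337 = 2^1*3^(- 1 )*13^1 * 19^( - 1 )*41^(- 1 )*113^1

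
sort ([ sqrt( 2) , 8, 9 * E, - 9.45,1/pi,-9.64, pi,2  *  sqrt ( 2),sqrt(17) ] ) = [ -9.64, - 9.45,1/pi,sqrt( 2),  2*sqrt( 2),pi,  sqrt( 17), 8, 9 * E]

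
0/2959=0  =  0.00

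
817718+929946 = 1747664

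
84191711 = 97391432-13199721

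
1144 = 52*22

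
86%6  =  2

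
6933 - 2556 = 4377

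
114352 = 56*2042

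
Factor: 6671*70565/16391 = 470739115/16391 =5^1 * 7^1 * 11^1*37^( - 1)* 443^( - 1) * 953^1*1283^1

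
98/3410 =49/1705 = 0.03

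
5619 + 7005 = 12624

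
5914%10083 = 5914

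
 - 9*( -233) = 2097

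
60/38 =30/19 = 1.58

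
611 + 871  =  1482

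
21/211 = 21/211 = 0.10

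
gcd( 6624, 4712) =8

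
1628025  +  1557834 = 3185859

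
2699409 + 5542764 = 8242173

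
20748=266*78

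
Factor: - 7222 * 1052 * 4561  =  -34652398184 = - 2^3 * 23^1 * 157^1 * 263^1*  4561^1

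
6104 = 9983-3879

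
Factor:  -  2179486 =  - 2^1*31^1*35153^1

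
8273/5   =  8273/5  =  1654.60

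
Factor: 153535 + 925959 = 1079494 = 2^1*13^1 * 41519^1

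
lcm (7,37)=259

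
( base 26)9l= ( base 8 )377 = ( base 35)7a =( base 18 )E3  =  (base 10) 255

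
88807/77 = 88807/77 = 1153.34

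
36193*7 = 253351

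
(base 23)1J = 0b101010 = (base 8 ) 52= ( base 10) 42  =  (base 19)24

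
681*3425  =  2332425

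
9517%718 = 183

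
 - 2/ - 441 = 2/441 = 0.00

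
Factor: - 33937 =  - 33937^1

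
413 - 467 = - 54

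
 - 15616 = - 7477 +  - 8139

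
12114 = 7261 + 4853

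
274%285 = 274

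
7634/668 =3817/334  =  11.43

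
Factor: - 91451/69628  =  - 2^( - 2)*13^ (-2 )*103^(- 1 )*109^1*839^1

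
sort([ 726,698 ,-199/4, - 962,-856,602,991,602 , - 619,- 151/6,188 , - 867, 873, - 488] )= [ - 962,-867, - 856,- 619, - 488, - 199/4, -151/6,188  ,  602,602,  698,726, 873,991] 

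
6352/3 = 6352/3 = 2117.33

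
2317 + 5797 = 8114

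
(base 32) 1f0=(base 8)2740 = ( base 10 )1504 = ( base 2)10111100000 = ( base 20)3f4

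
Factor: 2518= 2^1 * 1259^1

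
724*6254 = 4527896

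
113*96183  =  10868679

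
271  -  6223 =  - 5952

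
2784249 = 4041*689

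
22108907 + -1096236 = 21012671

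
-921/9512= - 1+8591/9512  =  - 0.10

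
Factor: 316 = 2^2*79^1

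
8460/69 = 2820/23 =122.61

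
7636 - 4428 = 3208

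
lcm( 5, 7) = 35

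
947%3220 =947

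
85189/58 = 1468 + 45/58 = 1468.78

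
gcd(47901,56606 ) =1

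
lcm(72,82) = 2952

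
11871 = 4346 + 7525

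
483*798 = 385434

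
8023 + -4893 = 3130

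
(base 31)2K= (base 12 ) 6A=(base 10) 82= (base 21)3J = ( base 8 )122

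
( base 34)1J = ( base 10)53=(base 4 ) 311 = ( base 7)104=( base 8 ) 65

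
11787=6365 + 5422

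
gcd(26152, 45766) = 6538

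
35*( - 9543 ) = -334005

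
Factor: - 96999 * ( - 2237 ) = 3^1*  7^1*31^1* 149^1*2237^1 = 216986763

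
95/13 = 95/13 = 7.31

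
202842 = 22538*9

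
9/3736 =9/3736 = 0.00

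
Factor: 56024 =2^3*47^1 *149^1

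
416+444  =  860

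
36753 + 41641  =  78394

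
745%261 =223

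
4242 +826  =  5068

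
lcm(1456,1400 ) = 36400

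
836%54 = 26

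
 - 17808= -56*318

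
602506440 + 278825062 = 881331502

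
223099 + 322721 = 545820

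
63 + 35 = 98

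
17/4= 4 + 1/4 = 4.25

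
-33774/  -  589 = 57  +  201/589 = 57.34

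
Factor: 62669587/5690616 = 2^ ( - 3)*3^( -1 )*127^(- 1)*1867^( - 1) * 62669587^1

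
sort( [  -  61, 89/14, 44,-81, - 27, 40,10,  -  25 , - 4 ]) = [-81,  -  61, - 27, - 25, - 4, 89/14, 10,40, 44]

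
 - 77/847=-1 + 10/11 = -0.09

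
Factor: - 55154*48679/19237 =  - 2^1*11^1 * 23^1 * 109^1*19237^( -1)*48679^1 = - 2684841566/19237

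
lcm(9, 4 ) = 36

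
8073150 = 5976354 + 2096796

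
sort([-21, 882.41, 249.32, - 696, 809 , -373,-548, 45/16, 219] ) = [ - 696,  -  548, - 373,- 21, 45/16,219, 249.32,809, 882.41]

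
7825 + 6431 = 14256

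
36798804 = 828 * 44443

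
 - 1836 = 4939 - 6775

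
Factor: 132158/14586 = 299/33 = 3^ ( - 1)*11^( -1)*13^1*23^1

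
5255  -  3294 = 1961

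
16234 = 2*8117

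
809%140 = 109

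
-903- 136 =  - 1039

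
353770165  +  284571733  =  638341898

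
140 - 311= - 171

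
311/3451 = 311/3451 = 0.09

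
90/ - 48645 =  - 2/1081 = - 0.00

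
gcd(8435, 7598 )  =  1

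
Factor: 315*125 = 39375 = 3^2*5^4*7^1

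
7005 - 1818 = 5187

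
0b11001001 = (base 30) 6l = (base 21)9c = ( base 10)201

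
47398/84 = 564 + 11/42 = 564.26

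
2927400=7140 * 410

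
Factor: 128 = 2^7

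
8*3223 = 25784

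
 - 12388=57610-69998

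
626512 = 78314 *8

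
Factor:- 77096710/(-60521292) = 2^( - 1 )*3^( - 2)*5^1*13^ ( - 1 )*17^( - 1) * 107^1*7607^(  -  1)*72053^1 = 38548355/30260646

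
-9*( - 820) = 7380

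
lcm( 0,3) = 0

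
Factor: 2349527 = 373^1*6299^1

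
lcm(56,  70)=280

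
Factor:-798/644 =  - 57/46 = - 2^ ( - 1)*3^1*19^1 * 23^( -1 )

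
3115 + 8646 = 11761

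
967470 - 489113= 478357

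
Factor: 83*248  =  2^3*31^1 * 83^1 = 20584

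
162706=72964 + 89742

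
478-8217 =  - 7739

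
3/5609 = 3/5609 = 0.00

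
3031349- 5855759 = - 2824410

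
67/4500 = 67/4500 = 0.01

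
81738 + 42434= 124172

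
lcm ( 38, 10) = 190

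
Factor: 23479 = 53^1*443^1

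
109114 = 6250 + 102864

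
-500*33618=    - 16809000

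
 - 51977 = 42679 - 94656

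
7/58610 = 7/58610 = 0.00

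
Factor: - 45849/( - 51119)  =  3^1*29^1*97^ ( - 1) = 87/97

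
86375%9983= 6511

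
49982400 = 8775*5696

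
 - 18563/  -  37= 501 +26/37  =  501.70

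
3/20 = 3/20 = 0.15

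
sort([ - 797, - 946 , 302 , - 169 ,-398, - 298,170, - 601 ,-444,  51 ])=[-946, - 797, - 601, - 444,  -  398,-298,-169,  51 , 170 , 302 ] 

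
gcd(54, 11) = 1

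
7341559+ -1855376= 5486183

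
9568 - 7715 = 1853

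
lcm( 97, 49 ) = 4753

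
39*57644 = 2248116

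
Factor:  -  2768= - 2^4*173^1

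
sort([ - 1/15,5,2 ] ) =[ - 1/15,  2 , 5]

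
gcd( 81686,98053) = 1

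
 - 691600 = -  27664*25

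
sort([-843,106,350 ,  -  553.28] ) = [-843,-553.28,106, 350]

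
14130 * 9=127170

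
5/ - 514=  - 1+509/514 =- 0.01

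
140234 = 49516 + 90718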